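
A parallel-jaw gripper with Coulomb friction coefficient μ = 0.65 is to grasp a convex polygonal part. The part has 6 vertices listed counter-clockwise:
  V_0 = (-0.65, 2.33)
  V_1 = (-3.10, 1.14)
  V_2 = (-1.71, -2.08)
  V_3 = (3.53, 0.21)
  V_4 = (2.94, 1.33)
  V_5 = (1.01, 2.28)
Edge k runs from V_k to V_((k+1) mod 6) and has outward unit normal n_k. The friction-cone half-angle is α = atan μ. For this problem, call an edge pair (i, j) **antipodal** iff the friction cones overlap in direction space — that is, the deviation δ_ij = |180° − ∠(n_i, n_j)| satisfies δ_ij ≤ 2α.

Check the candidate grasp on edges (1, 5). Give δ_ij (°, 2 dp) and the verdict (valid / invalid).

δ = 64.93°, valid

α = atan 0.65 = 33.02°;  2α = 66.05°
edge 1: e_1 = (+1.39, -3.22);  n_1 = (-0.9181, -0.3963)
edge 5: e_5 = (-1.66, +0.05);  n_5 = (+0.0301, +0.9995)
∠(n_1, n_5) = 115.07°
δ = |180° − 115.07°| = 64.93°
64.93° ≤ 2α = 66.05°  →  valid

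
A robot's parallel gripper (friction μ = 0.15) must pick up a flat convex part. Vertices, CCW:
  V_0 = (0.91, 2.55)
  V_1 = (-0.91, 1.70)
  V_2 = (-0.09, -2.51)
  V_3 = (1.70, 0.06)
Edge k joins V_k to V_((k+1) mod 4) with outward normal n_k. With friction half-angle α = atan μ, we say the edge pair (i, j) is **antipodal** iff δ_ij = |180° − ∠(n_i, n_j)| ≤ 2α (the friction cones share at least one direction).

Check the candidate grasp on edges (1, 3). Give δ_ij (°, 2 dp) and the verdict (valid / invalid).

δ = 6.58°, valid

α = atan 0.15 = 8.53°;  2α = 17.06°
edge 1: e_1 = (+0.82, -4.21);  n_1 = (-0.9816, -0.1912)
edge 3: e_3 = (-0.79, +2.49);  n_3 = (+0.9532, +0.3024)
∠(n_1, n_3) = 173.42°
δ = |180° − 173.42°| = 6.58°
6.58° ≤ 2α = 17.06°  →  valid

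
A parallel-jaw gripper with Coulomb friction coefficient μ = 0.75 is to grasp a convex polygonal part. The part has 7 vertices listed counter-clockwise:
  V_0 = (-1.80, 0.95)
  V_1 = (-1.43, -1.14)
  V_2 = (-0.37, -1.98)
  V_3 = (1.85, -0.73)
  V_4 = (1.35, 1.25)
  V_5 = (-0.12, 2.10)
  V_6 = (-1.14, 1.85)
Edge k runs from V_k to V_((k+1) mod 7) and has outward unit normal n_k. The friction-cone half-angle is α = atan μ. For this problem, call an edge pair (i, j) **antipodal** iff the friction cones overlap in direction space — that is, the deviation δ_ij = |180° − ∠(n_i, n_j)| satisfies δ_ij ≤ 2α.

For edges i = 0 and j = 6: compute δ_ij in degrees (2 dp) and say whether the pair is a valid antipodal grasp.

δ = 133.71°, invalid

α = atan 0.75 = 36.87°;  2α = 73.74°
edge 0: e_0 = (+0.37, -2.09);  n_0 = (-0.9847, -0.1743)
edge 6: e_6 = (-0.66, -0.90);  n_6 = (-0.8064, +0.5914)
∠(n_0, n_6) = 46.29°
δ = |180° − 46.29°| = 133.71°
133.71° > 2α = 73.74°  →  invalid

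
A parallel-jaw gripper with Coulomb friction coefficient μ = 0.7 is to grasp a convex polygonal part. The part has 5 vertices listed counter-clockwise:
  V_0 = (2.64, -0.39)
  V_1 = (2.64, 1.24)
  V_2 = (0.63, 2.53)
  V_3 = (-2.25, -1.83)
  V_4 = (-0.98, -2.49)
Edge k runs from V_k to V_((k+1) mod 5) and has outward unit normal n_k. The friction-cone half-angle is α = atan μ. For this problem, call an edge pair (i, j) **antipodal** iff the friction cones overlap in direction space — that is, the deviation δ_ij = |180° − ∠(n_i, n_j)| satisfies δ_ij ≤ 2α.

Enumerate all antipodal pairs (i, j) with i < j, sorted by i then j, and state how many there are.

α = atan 0.7 = 34.99°;  2α = 69.98°
n_0 = (+1.0000, -0.0000)
n_1 = (+0.5401, +0.8416)
n_2 = (-0.8344, +0.5512)
n_3 = (-0.4611, -0.8873)
n_4 = (+0.5018, -0.8650)
  (0,1): δ = 122.69°  ·
  (0,2): δ = 33.45°  ✓
  (0,3): δ = 62.54°  ✓
  (0,4): δ = 120.12°  ·
  (1,2): δ = 90.75°  ·
  (1,3): δ = 5.23°  ✓
  (1,4): δ = 62.81°  ✓
  (2,3): δ = 84.01°  ·
  (2,4): δ = 26.43°  ✓
  (3,4): δ = 122.42°  ·
antipodal pairs: 5

count = 5; pairs: (0,2), (0,3), (1,3), (1,4), (2,4)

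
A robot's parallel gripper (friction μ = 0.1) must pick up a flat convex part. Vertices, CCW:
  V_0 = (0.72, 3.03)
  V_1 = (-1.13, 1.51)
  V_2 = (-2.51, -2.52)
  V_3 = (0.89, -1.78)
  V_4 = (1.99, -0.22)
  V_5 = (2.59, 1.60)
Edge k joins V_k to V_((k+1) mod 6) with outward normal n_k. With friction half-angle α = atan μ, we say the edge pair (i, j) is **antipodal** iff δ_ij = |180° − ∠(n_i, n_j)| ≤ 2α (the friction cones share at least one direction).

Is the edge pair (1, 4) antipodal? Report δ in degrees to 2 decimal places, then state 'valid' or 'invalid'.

δ = 0.66°, valid

α = atan 0.1 = 5.71°;  2α = 11.42°
edge 1: e_1 = (-1.38, -4.03);  n_1 = (-0.9461, +0.3240)
edge 4: e_4 = (+0.60, +1.82);  n_4 = (+0.9497, -0.3131)
∠(n_1, n_4) = 179.34°
δ = |180° − 179.34°| = 0.66°
0.66° ≤ 2α = 11.42°  →  valid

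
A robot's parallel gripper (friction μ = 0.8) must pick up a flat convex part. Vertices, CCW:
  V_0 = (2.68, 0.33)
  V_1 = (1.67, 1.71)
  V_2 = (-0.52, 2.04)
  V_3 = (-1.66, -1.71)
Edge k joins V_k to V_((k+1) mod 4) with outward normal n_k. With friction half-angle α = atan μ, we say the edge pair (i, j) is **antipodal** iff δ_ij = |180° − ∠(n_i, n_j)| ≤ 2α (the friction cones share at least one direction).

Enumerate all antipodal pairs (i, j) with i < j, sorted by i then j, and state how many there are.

count = 3; pairs: (0,2), (1,3), (2,3)

α = atan 0.8 = 38.66°;  2α = 77.32°
n_0 = (+0.8070, +0.5906)
n_1 = (+0.1490, +0.9888)
n_2 = (-0.9568, +0.2909)
n_3 = (+0.4254, -0.9050)
  (0,1): δ = 134.77°  ·
  (0,2): δ = 53.11°  ✓
  (0,3): δ = 78.98°  ·
  (1,2): δ = 98.34°  ·
  (1,3): δ = 33.74°  ✓
  (2,3): δ = 47.92°  ✓
antipodal pairs: 3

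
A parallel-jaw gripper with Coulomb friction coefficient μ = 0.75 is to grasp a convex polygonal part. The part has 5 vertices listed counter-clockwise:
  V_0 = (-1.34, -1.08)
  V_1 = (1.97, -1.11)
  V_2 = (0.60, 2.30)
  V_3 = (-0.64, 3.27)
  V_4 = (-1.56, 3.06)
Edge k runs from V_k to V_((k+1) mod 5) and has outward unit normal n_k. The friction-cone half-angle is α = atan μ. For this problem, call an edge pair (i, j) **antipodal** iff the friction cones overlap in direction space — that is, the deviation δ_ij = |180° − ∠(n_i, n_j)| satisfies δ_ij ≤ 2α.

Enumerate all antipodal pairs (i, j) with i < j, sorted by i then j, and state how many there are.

α = atan 0.75 = 36.87°;  2α = 73.74°
n_0 = (-0.0091, -1.0000)
n_1 = (+0.9279, +0.3728)
n_2 = (+0.6161, +0.7876)
n_3 = (-0.2225, +0.9749)
n_4 = (-0.9986, -0.0531)
  (0,1): δ = 67.59°  ✓
  (0,2): δ = 37.52°  ✓
  (0,3): δ = 13.38°  ✓
  (0,4): δ = 93.56°  ·
  (1,2): δ = 149.92°  ·
  (1,3): δ = 99.03°  ·
  (1,4): δ = 18.85°  ✓
  (2,3): δ = 129.11°  ·
  (2,4): δ = 48.92°  ✓
  (3,4): δ = 99.82°  ·
antipodal pairs: 5

count = 5; pairs: (0,1), (0,2), (0,3), (1,4), (2,4)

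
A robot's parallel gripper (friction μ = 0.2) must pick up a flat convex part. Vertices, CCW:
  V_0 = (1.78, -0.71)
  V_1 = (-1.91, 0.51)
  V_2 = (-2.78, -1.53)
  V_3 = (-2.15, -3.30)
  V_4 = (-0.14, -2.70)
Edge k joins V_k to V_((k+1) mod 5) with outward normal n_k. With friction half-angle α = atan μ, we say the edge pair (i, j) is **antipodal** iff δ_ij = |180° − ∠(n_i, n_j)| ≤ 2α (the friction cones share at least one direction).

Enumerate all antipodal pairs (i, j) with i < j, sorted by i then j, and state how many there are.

α = atan 0.2 = 11.31°;  2α = 22.62°
n_0 = (+0.3139, +0.9495)
n_1 = (-0.9198, +0.3923)
n_2 = (-0.9421, -0.3353)
n_3 = (+0.2860, -0.9582)
n_4 = (+0.7197, -0.6943)
  (0,1): δ = 94.80°  ·
  (0,2): δ = 52.11°  ·
  (0,3): δ = 34.92°  ·
  (0,4): δ = 64.32°  ·
  (1,2): δ = 137.31°  ·
  (1,3): δ = 50.28°  ·
  (1,4): δ = 20.88°  ✓
  (2,3): δ = 92.97°  ·
  (2,4): δ = 63.57°  ·
  (3,4): δ = 150.60°  ·
antipodal pairs: 1

count = 1; pairs: (1,4)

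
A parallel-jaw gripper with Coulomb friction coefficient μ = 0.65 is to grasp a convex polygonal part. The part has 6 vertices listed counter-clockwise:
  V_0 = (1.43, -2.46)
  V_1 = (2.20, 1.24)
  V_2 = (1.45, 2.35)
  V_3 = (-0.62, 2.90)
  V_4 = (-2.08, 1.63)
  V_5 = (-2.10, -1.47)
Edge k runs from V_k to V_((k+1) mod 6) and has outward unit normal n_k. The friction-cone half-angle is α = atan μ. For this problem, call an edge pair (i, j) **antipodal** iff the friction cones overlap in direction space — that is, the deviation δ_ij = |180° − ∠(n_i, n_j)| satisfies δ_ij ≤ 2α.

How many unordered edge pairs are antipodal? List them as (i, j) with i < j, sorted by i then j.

count = 6; pairs: (0,3), (0,4), (1,4), (1,5), (2,5), (3,5)

α = atan 0.65 = 33.02°;  2α = 66.05°
n_0 = (+0.9790, -0.2037)
n_1 = (+0.8286, +0.5599)
n_2 = (+0.2568, +0.9665)
n_3 = (-0.6563, +0.7545)
n_4 = (-1.0000, +0.0065)
n_5 = (-0.2700, -0.9629)
  (0,1): δ = 134.20°  ·
  (0,2): δ = 93.12°  ·
  (0,3): δ = 37.23°  ✓
  (0,4): δ = 11.39°  ✓
  (0,5): δ = 86.09°  ·
  (1,2): δ = 138.93°  ·
  (1,3): δ = 83.03°  ·
  (1,4): δ = 34.42°  ✓
  (1,5): δ = 40.29°  ✓
  (2,3): δ = 124.10°  ·
  (2,4): δ = 75.49°  ·
  (2,5): δ = 0.79°  ✓
  (3,4): δ = 131.39°  ·
  (3,5): δ = 56.69°  ✓
  (4,5): δ = 105.30°  ·
antipodal pairs: 6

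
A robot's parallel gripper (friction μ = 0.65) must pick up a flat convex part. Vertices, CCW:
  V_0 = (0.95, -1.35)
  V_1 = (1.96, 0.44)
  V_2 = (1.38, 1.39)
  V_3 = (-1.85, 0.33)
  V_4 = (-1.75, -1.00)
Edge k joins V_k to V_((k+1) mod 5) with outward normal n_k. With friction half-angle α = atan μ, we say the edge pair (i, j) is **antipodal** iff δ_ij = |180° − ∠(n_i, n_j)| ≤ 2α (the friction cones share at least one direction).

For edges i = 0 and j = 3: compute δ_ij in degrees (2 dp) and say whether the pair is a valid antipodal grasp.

α = atan 0.65 = 33.02°;  2α = 66.05°
edge 0: e_0 = (+1.01, +1.79);  n_0 = (+0.8709, -0.4914)
edge 3: e_3 = (+0.10, -1.33);  n_3 = (-0.9972, -0.0750)
∠(n_0, n_3) = 146.27°
δ = |180° − 146.27°| = 33.73°
33.73° ≤ 2α = 66.05°  →  valid

δ = 33.73°, valid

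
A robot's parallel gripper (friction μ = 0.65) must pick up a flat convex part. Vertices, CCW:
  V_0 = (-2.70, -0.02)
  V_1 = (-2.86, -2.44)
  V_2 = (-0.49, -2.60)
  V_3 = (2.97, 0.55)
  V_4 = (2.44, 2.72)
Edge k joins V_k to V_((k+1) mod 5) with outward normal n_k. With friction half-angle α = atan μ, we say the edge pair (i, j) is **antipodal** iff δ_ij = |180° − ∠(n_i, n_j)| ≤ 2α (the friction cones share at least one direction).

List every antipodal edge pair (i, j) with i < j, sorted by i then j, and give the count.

α = atan 0.65 = 33.02°;  2α = 66.05°
n_0 = (-0.9978, +0.0660)
n_1 = (-0.0674, -0.9977)
n_2 = (+0.6732, -0.7395)
n_3 = (+0.9714, +0.2373)
n_4 = (-0.4704, +0.8824)
  (0,1): δ = 90.08°  ·
  (0,2): δ = 43.90°  ✓
  (0,3): δ = 17.51°  ✓
  (0,4): δ = 121.84°  ·
  (1,2): δ = 133.82°  ·
  (1,3): δ = 72.41°  ·
  (1,4): δ = 31.92°  ✓
  (2,3): δ = 118.59°  ·
  (2,4): δ = 14.25°  ✓
  (3,4): δ = 75.66°  ·
antipodal pairs: 4

count = 4; pairs: (0,2), (0,3), (1,4), (2,4)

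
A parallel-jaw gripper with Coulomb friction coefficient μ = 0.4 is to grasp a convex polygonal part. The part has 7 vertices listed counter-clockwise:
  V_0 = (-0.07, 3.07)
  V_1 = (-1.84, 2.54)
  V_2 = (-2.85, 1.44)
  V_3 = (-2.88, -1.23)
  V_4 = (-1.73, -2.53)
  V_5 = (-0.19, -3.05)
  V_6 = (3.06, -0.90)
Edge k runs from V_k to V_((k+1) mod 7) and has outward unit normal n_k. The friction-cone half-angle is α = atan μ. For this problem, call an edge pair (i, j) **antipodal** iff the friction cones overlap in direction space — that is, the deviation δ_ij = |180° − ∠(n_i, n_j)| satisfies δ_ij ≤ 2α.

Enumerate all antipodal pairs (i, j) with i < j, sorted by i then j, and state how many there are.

count = 6; pairs: (0,4), (0,5), (1,5), (2,6), (3,6), (4,6)

α = atan 0.4 = 21.80°;  2α = 43.60°
n_0 = (-0.2869, +0.9580)
n_1 = (-0.7366, +0.6763)
n_2 = (-0.9999, +0.0112)
n_3 = (-0.7490, -0.6626)
n_4 = (-0.3199, -0.9474)
n_5 = (+0.5517, -0.8340)
n_6 = (+0.7853, +0.6191)
  (0,1): δ = 149.23°  ·
  (0,2): δ = 107.31°  ·
  (0,3): δ = 65.17°  ·
  (0,4): δ = 35.33°  ✓
  (0,5): δ = 16.82°  ✓
  (0,6): δ = 111.58°  ·
  (1,2): δ = 138.09°  ·
  (1,3): δ = 95.95°  ·
  (1,4): δ = 66.10°  ·
  (1,5): δ = 13.96°  ✓
  (1,6): δ = 80.81°  ·
  (2,3): δ = 137.86°  ·
  (2,4): δ = 108.01°  ·
  (2,5): δ = 55.87°  ·
  (2,6): δ = 38.90°  ✓
  (3,4): δ = 150.15°  ·
  (3,5): δ = 98.01°  ·
  (3,6): δ = 3.24°  ✓
  (4,5): δ = 127.86°  ·
  (4,6): δ = 33.09°  ✓
  (5,6): δ = 85.23°  ·
antipodal pairs: 6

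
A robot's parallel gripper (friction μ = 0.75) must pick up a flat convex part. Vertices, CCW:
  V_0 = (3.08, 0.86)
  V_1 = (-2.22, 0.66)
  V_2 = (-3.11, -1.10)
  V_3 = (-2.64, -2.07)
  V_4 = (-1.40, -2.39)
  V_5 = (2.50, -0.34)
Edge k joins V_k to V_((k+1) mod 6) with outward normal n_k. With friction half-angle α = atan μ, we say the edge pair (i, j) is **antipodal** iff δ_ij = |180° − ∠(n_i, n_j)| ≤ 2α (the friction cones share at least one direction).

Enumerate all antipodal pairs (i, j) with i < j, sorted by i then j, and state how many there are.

count = 7; pairs: (0,2), (0,3), (0,4), (0,5), (1,4), (1,5), (2,5)

α = atan 0.75 = 36.87°;  2α = 73.74°
n_0 = (-0.0377, +0.9993)
n_1 = (-0.8924, +0.4513)
n_2 = (-0.8999, -0.4360)
n_3 = (-0.2499, -0.9683)
n_4 = (+0.4653, -0.8852)
n_5 = (+0.9003, -0.4352)
  (0,1): δ = 118.99°  ·
  (0,2): δ = 66.31°  ✓
  (0,3): δ = 16.63°  ✓
  (0,4): δ = 25.57°  ✓
  (0,5): δ = 62.04°  ✓
  (1,2): δ = 127.32°  ·
  (1,3): δ = 77.65°  ·
  (1,4): δ = 35.45°  ✓
  (1,5): δ = 1.03°  ✓
  (2,3): δ = 130.32°  ·
  (2,4): δ = 88.12°  ·
  (2,5): δ = 51.65°  ✓
  (3,4): δ = 137.80°  ·
  (3,5): δ = 101.33°  ·
  (4,5): δ = 143.52°  ·
antipodal pairs: 7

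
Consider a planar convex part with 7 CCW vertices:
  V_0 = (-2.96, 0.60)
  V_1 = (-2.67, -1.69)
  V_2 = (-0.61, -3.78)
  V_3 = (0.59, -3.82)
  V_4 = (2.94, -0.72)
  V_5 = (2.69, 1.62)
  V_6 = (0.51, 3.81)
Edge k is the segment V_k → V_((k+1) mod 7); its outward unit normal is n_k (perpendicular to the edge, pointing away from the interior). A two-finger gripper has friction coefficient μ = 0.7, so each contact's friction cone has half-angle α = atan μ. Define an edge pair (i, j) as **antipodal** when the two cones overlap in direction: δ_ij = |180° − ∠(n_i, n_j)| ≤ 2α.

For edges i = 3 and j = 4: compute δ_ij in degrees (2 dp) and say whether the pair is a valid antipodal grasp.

δ = 136.74°, invalid

α = atan 0.7 = 34.99°;  2α = 69.98°
edge 3: e_3 = (+2.35, +3.10);  n_3 = (+0.7969, -0.6041)
edge 4: e_4 = (-0.25, +2.34);  n_4 = (+0.9943, +0.1062)
∠(n_3, n_4) = 43.26°
δ = |180° − 43.26°| = 136.74°
136.74° > 2α = 69.98°  →  invalid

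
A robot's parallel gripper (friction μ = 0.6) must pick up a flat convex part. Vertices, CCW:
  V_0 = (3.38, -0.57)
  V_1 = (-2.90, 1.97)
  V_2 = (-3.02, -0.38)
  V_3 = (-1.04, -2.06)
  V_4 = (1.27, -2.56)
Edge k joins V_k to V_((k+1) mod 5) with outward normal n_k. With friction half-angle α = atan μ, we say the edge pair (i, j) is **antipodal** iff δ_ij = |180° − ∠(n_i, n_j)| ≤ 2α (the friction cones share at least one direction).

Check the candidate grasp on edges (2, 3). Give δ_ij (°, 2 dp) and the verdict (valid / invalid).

α = atan 0.6 = 30.96°;  2α = 61.93°
edge 2: e_2 = (+1.98, -1.68);  n_2 = (-0.6470, -0.7625)
edge 3: e_3 = (+2.31, -0.50);  n_3 = (-0.2116, -0.9774)
∠(n_2, n_3) = 28.10°
δ = |180° − 28.10°| = 151.90°
151.90° > 2α = 61.93°  →  invalid

δ = 151.90°, invalid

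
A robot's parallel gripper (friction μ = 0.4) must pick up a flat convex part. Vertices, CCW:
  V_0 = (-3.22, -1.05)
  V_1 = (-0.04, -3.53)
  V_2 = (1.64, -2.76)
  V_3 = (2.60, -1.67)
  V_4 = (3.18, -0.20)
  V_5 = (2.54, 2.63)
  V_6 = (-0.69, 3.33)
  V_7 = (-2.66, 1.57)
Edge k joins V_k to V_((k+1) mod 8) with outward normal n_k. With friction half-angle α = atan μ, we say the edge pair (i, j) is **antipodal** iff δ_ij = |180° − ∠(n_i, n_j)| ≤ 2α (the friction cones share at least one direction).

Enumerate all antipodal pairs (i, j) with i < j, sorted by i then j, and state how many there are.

count = 9; pairs: (0,4), (0,5), (1,5), (1,6), (2,6), (2,7), (3,6), (3,7), (4,7)

α = atan 0.4 = 21.80°;  2α = 43.60°
n_0 = (-0.6150, -0.7886)
n_1 = (+0.4167, -0.9091)
n_2 = (+0.7504, -0.6609)
n_3 = (+0.9302, -0.3670)
n_4 = (+0.9754, +0.2206)
n_5 = (+0.2118, +0.9773)
n_6 = (-0.6662, +0.7457)
n_7 = (-0.9779, +0.2090)
  (0,1): δ = 117.43°  ·
  (0,2): δ = 93.42°  ·
  (0,3): δ = 73.58°  ·
  (0,4): δ = 39.31°  ✓
  (0,5): δ = 25.72°  ✓
  (0,6): δ = 79.73°  ·
  (0,7): δ = 115.88°  ·
  (1,2): δ = 156.00°  ·
  (1,3): δ = 136.16°  ·
  (1,4): δ = 101.88°  ·
  (1,5): δ = 36.85°  ✓
  (1,6): δ = 17.15°  ✓
  (1,7): δ = 53.31°  ·
  (2,3): δ = 160.16°  ·
  (2,4): δ = 125.89°  ·
  (2,5): δ = 60.86°  ·
  (2,6): δ = 6.85°  ✓
  (2,7): δ = 29.31°  ✓
  (3,4): δ = 145.72°  ·
  (3,5): δ = 80.70°  ·
  (3,6): δ = 26.69°  ✓
  (3,7): δ = 9.47°  ✓
  (4,5): δ = 114.97°  ·
  (4,6): δ = 60.97°  ·
  (4,7): δ = 24.81°  ✓
  (5,6): δ = 125.99°  ·
  (5,7): δ = 89.84°  ·
  (6,7): δ = 143.84°  ·
antipodal pairs: 9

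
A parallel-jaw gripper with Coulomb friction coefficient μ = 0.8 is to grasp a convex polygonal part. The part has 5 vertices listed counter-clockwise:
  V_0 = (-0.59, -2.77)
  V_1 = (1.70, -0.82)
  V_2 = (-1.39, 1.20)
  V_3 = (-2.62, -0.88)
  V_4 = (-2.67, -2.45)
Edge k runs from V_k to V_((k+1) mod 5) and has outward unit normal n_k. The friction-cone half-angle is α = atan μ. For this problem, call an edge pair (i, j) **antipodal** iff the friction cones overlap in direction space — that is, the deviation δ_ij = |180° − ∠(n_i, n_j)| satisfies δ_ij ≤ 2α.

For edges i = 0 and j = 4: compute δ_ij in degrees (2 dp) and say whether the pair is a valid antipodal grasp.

α = atan 0.8 = 38.66°;  2α = 77.32°
edge 0: e_0 = (+2.29, +1.95);  n_0 = (+0.6483, -0.7614)
edge 4: e_4 = (+2.08, -0.32);  n_4 = (-0.1521, -0.9884)
∠(n_0, n_4) = 49.16°
δ = |180° − 49.16°| = 130.84°
130.84° > 2α = 77.32°  →  invalid

δ = 130.84°, invalid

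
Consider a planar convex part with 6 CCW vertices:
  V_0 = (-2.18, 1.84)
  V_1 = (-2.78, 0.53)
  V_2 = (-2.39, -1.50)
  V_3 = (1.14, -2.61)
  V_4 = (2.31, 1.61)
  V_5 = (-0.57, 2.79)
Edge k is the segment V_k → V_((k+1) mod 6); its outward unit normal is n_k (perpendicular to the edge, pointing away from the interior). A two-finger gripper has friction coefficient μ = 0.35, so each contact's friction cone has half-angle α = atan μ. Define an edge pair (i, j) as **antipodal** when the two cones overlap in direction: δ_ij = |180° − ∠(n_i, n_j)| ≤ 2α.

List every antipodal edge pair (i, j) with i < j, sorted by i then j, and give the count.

α = atan 0.35 = 19.29°;  2α = 38.58°
n_0 = (-0.9092, +0.4164)
n_1 = (-0.9820, -0.1887)
n_2 = (-0.3000, -0.9539)
n_3 = (+0.9636, -0.2672)
n_4 = (+0.3791, +0.9253)
n_5 = (-0.5082, +0.8612)
  (0,1): δ = 144.52°  ·
  (0,2): δ = 82.85°  ·
  (0,3): δ = 9.11°  ✓
  (0,4): δ = 92.33°  ·
  (0,5): δ = 145.15°  ·
  (1,2): δ = 118.33°  ·
  (1,3): δ = 26.37°  ✓
  (1,4): δ = 56.84°  ·
  (1,5): δ = 109.67°  ·
  (2,3): δ = 88.04°  ·
  (2,4): δ = 4.82°  ✓
  (2,5): δ = 48.00°  ·
  (3,4): δ = 96.78°  ·
  (3,5): δ = 43.96°  ·
  (4,5): δ = 127.18°  ·
antipodal pairs: 3

count = 3; pairs: (0,3), (1,3), (2,4)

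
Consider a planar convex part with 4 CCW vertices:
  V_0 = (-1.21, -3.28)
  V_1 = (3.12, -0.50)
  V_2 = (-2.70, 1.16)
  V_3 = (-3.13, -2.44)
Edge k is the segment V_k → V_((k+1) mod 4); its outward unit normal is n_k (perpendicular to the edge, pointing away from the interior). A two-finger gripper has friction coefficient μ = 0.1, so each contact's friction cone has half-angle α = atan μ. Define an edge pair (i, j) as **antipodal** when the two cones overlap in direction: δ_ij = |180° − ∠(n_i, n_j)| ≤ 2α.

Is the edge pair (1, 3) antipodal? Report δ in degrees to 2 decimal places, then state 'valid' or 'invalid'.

α = atan 0.1 = 5.71°;  2α = 11.42°
edge 1: e_1 = (-5.82, +1.66);  n_1 = (+0.2743, +0.9616)
edge 3: e_3 = (+1.92, -0.84);  n_3 = (-0.4008, -0.9162)
∠(n_1, n_3) = 172.29°
δ = |180° − 172.29°| = 7.71°
7.71° ≤ 2α = 11.42°  →  valid

δ = 7.71°, valid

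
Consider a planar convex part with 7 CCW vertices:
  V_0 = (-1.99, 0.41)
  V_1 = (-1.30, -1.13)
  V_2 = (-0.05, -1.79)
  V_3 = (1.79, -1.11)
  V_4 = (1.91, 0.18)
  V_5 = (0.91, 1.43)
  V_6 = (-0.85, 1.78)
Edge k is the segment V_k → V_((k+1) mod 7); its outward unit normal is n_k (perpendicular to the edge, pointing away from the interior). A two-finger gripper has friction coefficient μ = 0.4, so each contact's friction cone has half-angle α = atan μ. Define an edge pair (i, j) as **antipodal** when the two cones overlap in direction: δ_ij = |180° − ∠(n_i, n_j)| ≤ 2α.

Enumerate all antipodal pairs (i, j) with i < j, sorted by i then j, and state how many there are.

α = atan 0.4 = 21.80°;  2α = 43.60°
n_0 = (-0.9126, -0.4089)
n_1 = (-0.4669, -0.8843)
n_2 = (+0.3467, -0.9380)
n_3 = (+0.9957, -0.0926)
n_4 = (+0.7809, +0.6247)
n_5 = (+0.1950, +0.9808)
n_6 = (-0.7687, +0.6396)
  (0,1): δ = 141.97°  ·
  (0,2): δ = 93.85°  ·
  (0,3): δ = 29.45°  ✓
  (0,4): δ = 14.52°  ✓
  (0,5): δ = 54.62°  ·
  (0,6): δ = 116.10°  ·
  (1,2): δ = 131.88°  ·
  (1,3): δ = 67.48°  ·
  (1,4): δ = 23.51°  ✓
  (1,5): δ = 16.59°  ✓
  (1,6): δ = 78.07°  ·
  (2,3): δ = 115.60°  ·
  (2,4): δ = 71.62°  ·
  (2,5): δ = 31.53°  ✓
  (2,6): δ = 29.95°  ✓
  (3,4): δ = 136.03°  ·
  (3,5): δ = 95.93°  ·
  (3,6): δ = 34.45°  ✓
  (4,5): δ = 139.91°  ·
  (4,6): δ = 78.42°  ·
  (5,6): δ = 118.52°  ·
antipodal pairs: 7

count = 7; pairs: (0,3), (0,4), (1,4), (1,5), (2,5), (2,6), (3,6)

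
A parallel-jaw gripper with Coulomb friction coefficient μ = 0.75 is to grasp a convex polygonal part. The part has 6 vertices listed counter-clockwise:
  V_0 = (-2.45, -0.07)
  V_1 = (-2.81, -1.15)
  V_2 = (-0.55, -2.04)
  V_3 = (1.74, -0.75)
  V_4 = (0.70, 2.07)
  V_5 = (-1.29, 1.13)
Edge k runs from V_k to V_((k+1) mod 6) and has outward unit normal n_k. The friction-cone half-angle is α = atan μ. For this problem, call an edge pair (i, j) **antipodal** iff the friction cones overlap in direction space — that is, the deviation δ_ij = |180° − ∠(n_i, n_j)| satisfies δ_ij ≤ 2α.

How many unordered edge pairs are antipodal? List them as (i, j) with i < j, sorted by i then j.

α = atan 0.75 = 36.87°;  2α = 73.74°
n_0 = (-0.9487, +0.3162)
n_1 = (-0.3664, -0.9305)
n_2 = (+0.4908, -0.8713)
n_3 = (+0.9382, +0.3460)
n_4 = (-0.4271, +0.9042)
n_5 = (-0.7190, +0.6950)
  (0,1): δ = 93.06°  ·
  (0,2): δ = 42.17°  ✓
  (0,3): δ = 38.68°  ✓
  (0,4): δ = 133.72°  ·
  (0,5): δ = 154.41°  ·
  (1,2): δ = 129.11°  ·
  (1,3): δ = 48.26°  ✓
  (1,4): δ = 46.78°  ✓
  (1,5): δ = 67.47°  ✓
  (2,3): δ = 99.15°  ·
  (2,4): δ = 4.11°  ✓
  (2,5): δ = 16.58°  ✓
  (3,4): δ = 84.96°  ·
  (3,5): δ = 64.27°  ✓
  (4,5): δ = 159.31°  ·
antipodal pairs: 8

count = 8; pairs: (0,2), (0,3), (1,3), (1,4), (1,5), (2,4), (2,5), (3,5)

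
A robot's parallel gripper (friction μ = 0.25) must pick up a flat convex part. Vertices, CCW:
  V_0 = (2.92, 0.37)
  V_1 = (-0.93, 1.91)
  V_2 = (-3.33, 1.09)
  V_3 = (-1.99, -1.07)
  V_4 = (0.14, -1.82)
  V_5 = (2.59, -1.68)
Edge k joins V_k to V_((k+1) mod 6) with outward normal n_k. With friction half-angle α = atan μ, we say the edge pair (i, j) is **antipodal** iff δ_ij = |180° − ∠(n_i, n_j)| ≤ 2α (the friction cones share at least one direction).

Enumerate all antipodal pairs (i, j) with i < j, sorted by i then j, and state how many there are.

α = atan 0.25 = 14.04°;  2α = 28.07°
n_0 = (+0.3714, +0.9285)
n_1 = (-0.3233, +0.9463)
n_2 = (-0.8498, -0.5272)
n_3 = (-0.3321, -0.9432)
n_4 = (+0.0570, -0.9984)
n_5 = (+0.9873, -0.1589)
  (0,1): δ = 139.34°  ·
  (0,2): δ = 36.38°  ·
  (0,3): δ = 2.40°  ✓
  (0,4): δ = 25.07°  ✓
  (0,5): δ = 102.66°  ·
  (1,2): δ = 77.05°  ·
  (1,3): δ = 38.26°  ·
  (1,4): δ = 15.59°  ✓
  (1,5): δ = 61.99°  ·
  (2,3): δ = 141.21°  ·
  (2,4): δ = 118.54°  ·
  (2,5): δ = 40.96°  ·
  (3,4): δ = 157.33°  ·
  (3,5): δ = 79.75°  ·
  (4,5): δ = 102.42°  ·
antipodal pairs: 3

count = 3; pairs: (0,3), (0,4), (1,4)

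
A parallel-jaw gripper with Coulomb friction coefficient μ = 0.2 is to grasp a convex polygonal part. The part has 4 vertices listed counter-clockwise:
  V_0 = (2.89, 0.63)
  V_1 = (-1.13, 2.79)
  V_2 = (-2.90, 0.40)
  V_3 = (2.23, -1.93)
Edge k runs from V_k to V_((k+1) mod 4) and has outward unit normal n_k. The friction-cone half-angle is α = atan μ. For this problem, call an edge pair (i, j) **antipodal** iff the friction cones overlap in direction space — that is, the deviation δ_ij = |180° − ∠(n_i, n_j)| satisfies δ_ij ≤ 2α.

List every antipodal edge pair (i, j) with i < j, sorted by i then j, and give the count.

α = atan 0.2 = 11.31°;  2α = 22.62°
n_0 = (+0.4733, +0.8809)
n_1 = (-0.8036, +0.5951)
n_2 = (-0.4135, -0.9105)
n_3 = (+0.9683, -0.2496)
  (0,1): δ = 98.27°  ·
  (0,2): δ = 3.82°  ✓
  (0,3): δ = 103.79°  ·
  (1,2): δ = 77.90°  ·
  (1,3): δ = 22.07°  ✓
  (2,3): δ = 80.03°  ·
antipodal pairs: 2

count = 2; pairs: (0,2), (1,3)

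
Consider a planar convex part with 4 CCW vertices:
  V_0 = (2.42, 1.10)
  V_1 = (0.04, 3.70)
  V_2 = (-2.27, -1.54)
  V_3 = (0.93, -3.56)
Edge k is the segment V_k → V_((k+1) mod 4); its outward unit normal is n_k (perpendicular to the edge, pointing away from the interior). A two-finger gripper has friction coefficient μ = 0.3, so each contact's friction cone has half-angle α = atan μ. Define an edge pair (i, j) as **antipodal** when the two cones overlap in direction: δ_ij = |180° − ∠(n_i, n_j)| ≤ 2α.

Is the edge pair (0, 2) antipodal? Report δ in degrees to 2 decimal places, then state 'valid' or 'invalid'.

α = atan 0.3 = 16.70°;  2α = 33.40°
edge 0: e_0 = (-2.38, +2.60);  n_0 = (+0.7376, +0.6752)
edge 2: e_2 = (+3.20, -2.02);  n_2 = (-0.5338, -0.8456)
∠(n_0, n_2) = 164.73°
δ = |180° − 164.73°| = 15.27°
15.27° ≤ 2α = 33.40°  →  valid

δ = 15.27°, valid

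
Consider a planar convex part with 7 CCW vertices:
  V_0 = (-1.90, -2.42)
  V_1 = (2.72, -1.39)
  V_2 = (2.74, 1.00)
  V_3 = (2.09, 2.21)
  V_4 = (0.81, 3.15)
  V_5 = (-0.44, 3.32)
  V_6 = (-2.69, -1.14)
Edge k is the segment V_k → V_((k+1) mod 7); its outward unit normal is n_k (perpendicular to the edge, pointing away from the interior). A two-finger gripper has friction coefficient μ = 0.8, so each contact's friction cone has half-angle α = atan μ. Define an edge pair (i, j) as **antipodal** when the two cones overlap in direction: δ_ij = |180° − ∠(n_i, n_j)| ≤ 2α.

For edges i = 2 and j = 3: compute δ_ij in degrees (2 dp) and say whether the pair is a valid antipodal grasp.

α = atan 0.8 = 38.66°;  2α = 77.32°
edge 2: e_2 = (-0.65, +1.21);  n_2 = (+0.8809, +0.4732)
edge 3: e_3 = (-1.28, +0.94);  n_3 = (+0.5919, +0.8060)
∠(n_2, n_3) = 25.46°
δ = |180° − 25.46°| = 154.54°
154.54° > 2α = 77.32°  →  invalid

δ = 154.54°, invalid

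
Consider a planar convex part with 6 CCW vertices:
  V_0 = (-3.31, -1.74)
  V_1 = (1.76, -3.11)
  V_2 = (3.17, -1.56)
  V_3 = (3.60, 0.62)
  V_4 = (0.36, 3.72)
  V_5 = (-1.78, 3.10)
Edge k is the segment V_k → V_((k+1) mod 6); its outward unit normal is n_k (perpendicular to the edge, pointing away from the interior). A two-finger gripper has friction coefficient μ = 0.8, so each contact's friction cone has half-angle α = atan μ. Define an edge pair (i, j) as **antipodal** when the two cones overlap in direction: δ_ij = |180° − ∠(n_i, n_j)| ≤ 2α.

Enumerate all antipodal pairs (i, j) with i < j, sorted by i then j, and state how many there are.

α = atan 0.8 = 38.66°;  2α = 77.32°
n_0 = (-0.2609, -0.9654)
n_1 = (+0.7397, -0.6729)
n_2 = (+0.9811, -0.1935)
n_3 = (+0.6913, +0.7225)
n_4 = (-0.2783, +0.9605)
n_5 = (-0.9535, +0.3014)
  (0,1): δ = 117.17°  ·
  (0,2): δ = 86.04°  ·
  (0,3): δ = 28.61°  ✓
  (0,4): δ = 31.28°  ✓
  (0,5): δ = 87.58°  ·
  (1,2): δ = 148.87°  ·
  (1,3): δ = 91.44°  ·
  (1,4): δ = 31.55°  ✓
  (1,5): δ = 24.75°  ✓
  (2,3): δ = 122.58°  ·
  (2,4): δ = 62.68°  ✓
  (2,5): δ = 6.38°  ✓
  (3,4): δ = 120.11°  ·
  (3,5): δ = 63.81°  ✓
  (4,5): δ = 123.70°  ·
antipodal pairs: 7

count = 7; pairs: (0,3), (0,4), (1,4), (1,5), (2,4), (2,5), (3,5)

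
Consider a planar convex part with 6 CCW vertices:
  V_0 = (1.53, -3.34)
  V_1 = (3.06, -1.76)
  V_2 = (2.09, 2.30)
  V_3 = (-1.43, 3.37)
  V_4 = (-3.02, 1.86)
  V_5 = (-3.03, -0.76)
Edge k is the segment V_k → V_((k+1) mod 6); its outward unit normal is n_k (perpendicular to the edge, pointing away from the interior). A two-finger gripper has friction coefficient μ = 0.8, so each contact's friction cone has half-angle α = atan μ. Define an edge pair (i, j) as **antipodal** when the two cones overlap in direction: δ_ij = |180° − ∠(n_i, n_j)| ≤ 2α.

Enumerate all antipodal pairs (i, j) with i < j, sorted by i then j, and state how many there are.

count = 9; pairs: (0,2), (0,3), (0,4), (1,3), (1,4), (1,5), (2,4), (2,5), (3,5)

α = atan 0.8 = 38.66°;  2α = 77.32°
n_0 = (+0.7184, -0.6956)
n_1 = (+0.9726, +0.2324)
n_2 = (+0.2908, +0.9568)
n_3 = (-0.6886, +0.7251)
n_4 = (-1.0000, +0.0038)
n_5 = (-0.4924, -0.8703)
  (0,1): δ = 122.48°  ·
  (0,2): δ = 62.83°  ✓
  (0,3): δ = 2.40°  ✓
  (0,4): δ = 43.86°  ✓
  (0,5): δ = 104.58°  ·
  (1,2): δ = 120.35°  ·
  (1,3): δ = 59.92°  ✓
  (1,4): δ = 13.66°  ✓
  (1,5): δ = 47.06°  ✓
  (2,3): δ = 119.57°  ·
  (2,4): δ = 73.31°  ✓
  (2,5): δ = 12.59°  ✓
  (3,4): δ = 133.74°  ·
  (3,5): δ = 73.02°  ✓
  (4,5): δ = 119.28°  ·
antipodal pairs: 9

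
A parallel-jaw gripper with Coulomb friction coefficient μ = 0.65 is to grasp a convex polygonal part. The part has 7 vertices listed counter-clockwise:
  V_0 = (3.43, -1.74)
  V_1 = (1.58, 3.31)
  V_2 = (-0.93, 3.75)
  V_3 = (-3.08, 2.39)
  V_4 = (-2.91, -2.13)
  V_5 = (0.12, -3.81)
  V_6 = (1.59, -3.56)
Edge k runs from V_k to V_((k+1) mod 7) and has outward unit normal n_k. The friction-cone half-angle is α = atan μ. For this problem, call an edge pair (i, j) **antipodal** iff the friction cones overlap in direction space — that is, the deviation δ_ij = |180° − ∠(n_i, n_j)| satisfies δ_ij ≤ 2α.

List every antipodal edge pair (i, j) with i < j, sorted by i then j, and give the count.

α = atan 0.65 = 33.02°;  2α = 66.05°
n_0 = (+0.9390, +0.3440)
n_1 = (+0.1727, +0.9850)
n_2 = (-0.5346, +0.8451)
n_3 = (-0.9993, -0.0376)
n_4 = (-0.4849, -0.8746)
n_5 = (+0.1677, -0.9858)
n_6 = (+0.7032, -0.7110)
  (0,1): δ = 120.06°  ·
  (0,2): δ = 77.80°  ·
  (0,3): δ = 17.97°  ✓
  (0,4): δ = 40.87°  ✓
  (0,5): δ = 79.53°  ·
  (0,6): δ = 114.57°  ·
  (1,2): δ = 137.74°  ·
  (1,3): δ = 77.90°  ·
  (1,4): δ = 19.06°  ✓
  (1,5): δ = 19.59°  ✓
  (1,6): δ = 54.63°  ✓
  (2,3): δ = 120.16°  ·
  (2,4): δ = 61.32°  ✓
  (2,5): δ = 22.66°  ✓
  (2,6): δ = 12.37°  ✓
  (3,4): δ = 121.16°  ·
  (3,5): δ = 82.50°  ·
  (3,6): δ = 47.47°  ✓
  (4,5): δ = 141.34°  ·
  (4,6): δ = 106.31°  ·
  (5,6): δ = 144.96°  ·
antipodal pairs: 9

count = 9; pairs: (0,3), (0,4), (1,4), (1,5), (1,6), (2,4), (2,5), (2,6), (3,6)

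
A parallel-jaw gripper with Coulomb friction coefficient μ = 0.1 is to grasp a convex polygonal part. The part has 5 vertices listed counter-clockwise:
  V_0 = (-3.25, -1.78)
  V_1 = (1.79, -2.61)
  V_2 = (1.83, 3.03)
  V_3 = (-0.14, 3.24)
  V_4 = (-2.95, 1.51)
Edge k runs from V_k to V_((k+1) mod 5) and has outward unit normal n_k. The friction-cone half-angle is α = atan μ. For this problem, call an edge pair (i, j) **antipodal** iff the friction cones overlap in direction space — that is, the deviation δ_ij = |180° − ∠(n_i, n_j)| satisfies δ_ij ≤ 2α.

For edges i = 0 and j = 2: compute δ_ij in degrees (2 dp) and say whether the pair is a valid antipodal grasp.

δ = 3.27°, valid

α = atan 0.1 = 5.71°;  2α = 11.42°
edge 0: e_0 = (+5.04, -0.83);  n_0 = (-0.1625, -0.9867)
edge 2: e_2 = (-1.97, +0.21);  n_2 = (+0.1060, +0.9944)
∠(n_0, n_2) = 176.73°
δ = |180° − 176.73°| = 3.27°
3.27° ≤ 2α = 11.42°  →  valid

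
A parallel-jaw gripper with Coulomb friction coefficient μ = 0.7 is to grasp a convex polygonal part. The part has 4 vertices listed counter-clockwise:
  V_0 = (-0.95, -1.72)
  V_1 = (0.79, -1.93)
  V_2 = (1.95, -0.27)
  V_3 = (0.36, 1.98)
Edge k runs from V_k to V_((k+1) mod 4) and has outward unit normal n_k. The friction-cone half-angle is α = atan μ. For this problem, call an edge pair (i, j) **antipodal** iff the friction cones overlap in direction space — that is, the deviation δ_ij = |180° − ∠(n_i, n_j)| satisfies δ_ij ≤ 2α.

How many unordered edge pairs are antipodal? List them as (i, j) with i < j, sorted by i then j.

count = 3; pairs: (0,2), (1,3), (2,3)

α = atan 0.7 = 34.99°;  2α = 69.98°
n_0 = (-0.1198, -0.9928)
n_1 = (+0.8197, -0.5728)
n_2 = (+0.8167, +0.5771)
n_3 = (-0.9427, +0.3338)
  (0,1): δ = 118.06°  ·
  (0,2): δ = 47.87°  ✓
  (0,3): δ = 77.39°  ·
  (1,2): δ = 109.81°  ·
  (1,3): δ = 15.45°  ✓
  (2,3): δ = 54.74°  ✓
antipodal pairs: 3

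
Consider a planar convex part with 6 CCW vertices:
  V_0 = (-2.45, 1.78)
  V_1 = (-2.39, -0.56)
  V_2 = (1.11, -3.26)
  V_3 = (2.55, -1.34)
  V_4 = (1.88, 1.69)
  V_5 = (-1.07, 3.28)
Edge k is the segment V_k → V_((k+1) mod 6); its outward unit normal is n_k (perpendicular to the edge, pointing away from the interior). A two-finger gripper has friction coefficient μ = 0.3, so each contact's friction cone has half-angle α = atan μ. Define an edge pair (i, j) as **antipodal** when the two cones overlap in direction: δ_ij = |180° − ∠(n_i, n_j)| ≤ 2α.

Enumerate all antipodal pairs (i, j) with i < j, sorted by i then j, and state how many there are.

count = 3; pairs: (0,3), (1,4), (2,5)

α = atan 0.3 = 16.70°;  2α = 33.40°
n_0 = (-0.9997, -0.0256)
n_1 = (-0.6108, -0.7918)
n_2 = (+0.8000, -0.6000)
n_3 = (+0.9764, +0.2159)
n_4 = (+0.4745, +0.8803)
n_5 = (-0.7359, +0.6771)
  (0,1): δ = 129.12°  ·
  (0,2): δ = 38.34°  ·
  (0,3): δ = 11.00°  ✓
  (0,4): δ = 60.21°  ·
  (0,5): δ = 135.92°  ·
  (1,2): δ = 89.22°  ·
  (1,3): δ = 39.88°  ·
  (1,4): δ = 9.32°  ✓
  (1,5): δ = 85.03°  ·
  (2,3): δ = 130.66°  ·
  (2,4): δ = 81.45°  ·
  (2,5): δ = 5.74°  ✓
  (3,4): δ = 130.79°  ·
  (3,5): δ = 55.08°  ·
  (4,5): δ = 104.29°  ·
antipodal pairs: 3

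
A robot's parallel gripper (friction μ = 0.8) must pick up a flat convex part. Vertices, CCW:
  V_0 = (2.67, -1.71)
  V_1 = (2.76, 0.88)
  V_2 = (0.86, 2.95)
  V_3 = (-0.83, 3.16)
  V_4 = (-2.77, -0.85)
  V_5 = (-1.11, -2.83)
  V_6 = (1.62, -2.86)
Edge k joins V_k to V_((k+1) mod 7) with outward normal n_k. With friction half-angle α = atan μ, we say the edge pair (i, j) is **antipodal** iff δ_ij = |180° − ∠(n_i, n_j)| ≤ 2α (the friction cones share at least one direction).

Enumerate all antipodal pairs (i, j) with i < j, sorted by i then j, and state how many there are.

count = 10; pairs: (0,3), (0,4), (1,3), (1,4), (1,5), (2,4), (2,5), (2,6), (3,5), (3,6)

α = atan 0.8 = 38.66°;  2α = 77.32°
n_0 = (+0.9994, -0.0347)
n_1 = (+0.7367, +0.6762)
n_2 = (+0.1233, +0.9924)
n_3 = (-0.9002, +0.4355)
n_4 = (-0.7663, -0.6425)
n_5 = (-0.0110, -0.9999)
n_6 = (+0.7385, -0.6743)
  (0,1): δ = 135.46°  ·
  (0,2): δ = 95.09°  ·
  (0,3): δ = 23.83°  ✓
  (0,4): δ = 41.97°  ✓
  (0,5): δ = 91.36°  ·
  (0,6): δ = 139.59°  ·
  (1,2): δ = 139.63°  ·
  (1,3): δ = 68.37°  ✓
  (1,4): δ = 2.57°  ✓
  (1,5): δ = 46.82°  ✓
  (1,6): δ = 95.05°  ·
  (2,3): δ = 108.73°  ·
  (2,4): δ = 42.94°  ✓
  (2,5): δ = 6.45°  ✓
  (2,6): δ = 54.69°  ✓
  (3,4): δ = 114.21°  ·
  (3,5): δ = 64.81°  ✓
  (3,6): δ = 16.58°  ✓
  (4,5): δ = 130.61°  ·
  (4,6): δ = 82.37°  ·
  (5,6): δ = 131.77°  ·
antipodal pairs: 10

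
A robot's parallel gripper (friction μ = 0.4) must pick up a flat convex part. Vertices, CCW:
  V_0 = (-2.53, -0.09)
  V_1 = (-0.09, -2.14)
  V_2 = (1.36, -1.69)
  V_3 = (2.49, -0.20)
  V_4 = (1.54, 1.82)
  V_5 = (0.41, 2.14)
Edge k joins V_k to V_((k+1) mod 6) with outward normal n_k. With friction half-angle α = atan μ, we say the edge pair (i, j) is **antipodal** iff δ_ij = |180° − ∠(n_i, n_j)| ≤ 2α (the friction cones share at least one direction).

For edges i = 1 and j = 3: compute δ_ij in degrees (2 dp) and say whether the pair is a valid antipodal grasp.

δ = 82.05°, invalid

α = atan 0.4 = 21.80°;  2α = 43.60°
edge 1: e_1 = (+1.45, +0.45);  n_1 = (+0.2964, -0.9551)
edge 3: e_3 = (-0.95, +2.02);  n_3 = (+0.9049, +0.4256)
∠(n_1, n_3) = 97.95°
δ = |180° − 97.95°| = 82.05°
82.05° > 2α = 43.60°  →  invalid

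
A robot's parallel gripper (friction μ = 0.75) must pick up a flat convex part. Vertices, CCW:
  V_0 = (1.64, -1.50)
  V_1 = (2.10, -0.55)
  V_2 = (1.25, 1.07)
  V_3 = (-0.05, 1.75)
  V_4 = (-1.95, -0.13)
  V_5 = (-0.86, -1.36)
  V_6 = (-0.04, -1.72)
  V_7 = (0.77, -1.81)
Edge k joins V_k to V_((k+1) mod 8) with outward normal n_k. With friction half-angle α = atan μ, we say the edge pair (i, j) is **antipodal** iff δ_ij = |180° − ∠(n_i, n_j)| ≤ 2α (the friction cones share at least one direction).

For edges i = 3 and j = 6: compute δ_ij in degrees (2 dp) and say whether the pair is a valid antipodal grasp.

δ = 51.04°, valid

α = atan 0.75 = 36.87°;  2α = 73.74°
edge 3: e_3 = (-1.90, -1.88);  n_3 = (-0.7034, +0.7108)
edge 6: e_6 = (+0.81, -0.09);  n_6 = (-0.1104, -0.9939)
∠(n_3, n_6) = 128.96°
δ = |180° − 128.96°| = 51.04°
51.04° ≤ 2α = 73.74°  →  valid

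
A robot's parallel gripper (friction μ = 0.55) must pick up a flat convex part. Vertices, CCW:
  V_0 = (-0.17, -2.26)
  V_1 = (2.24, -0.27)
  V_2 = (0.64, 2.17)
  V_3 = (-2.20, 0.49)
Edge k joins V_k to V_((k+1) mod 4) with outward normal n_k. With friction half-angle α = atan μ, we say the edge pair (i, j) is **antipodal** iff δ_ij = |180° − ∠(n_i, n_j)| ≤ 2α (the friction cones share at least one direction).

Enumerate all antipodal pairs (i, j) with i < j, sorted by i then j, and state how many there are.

α = atan 0.55 = 28.81°;  2α = 57.62°
n_0 = (+0.6367, -0.7711)
n_1 = (+0.8362, +0.5484)
n_2 = (-0.5091, +0.8607)
n_3 = (-0.8045, -0.5939)
  (0,1): δ = 96.29°  ·
  (0,2): δ = 8.94°  ✓
  (0,3): δ = 86.89°  ·
  (1,2): δ = 92.65°  ·
  (1,3): δ = 3.18°  ✓
  (2,3): δ = 84.17°  ·
antipodal pairs: 2

count = 2; pairs: (0,2), (1,3)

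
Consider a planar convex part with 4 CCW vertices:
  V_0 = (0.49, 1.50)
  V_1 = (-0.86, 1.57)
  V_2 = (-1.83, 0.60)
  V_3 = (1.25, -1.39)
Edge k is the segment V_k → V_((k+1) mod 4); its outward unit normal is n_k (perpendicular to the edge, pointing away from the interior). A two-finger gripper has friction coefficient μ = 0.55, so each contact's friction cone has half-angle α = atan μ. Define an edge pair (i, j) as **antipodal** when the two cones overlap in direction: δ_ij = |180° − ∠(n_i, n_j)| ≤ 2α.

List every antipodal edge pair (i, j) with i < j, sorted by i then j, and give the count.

count = 2; pairs: (0,2), (2,3)

α = atan 0.55 = 28.81°;  2α = 57.62°
n_0 = (+0.0518, +0.9987)
n_1 = (-0.7071, +0.7071)
n_2 = (-0.5427, -0.8399)
n_3 = (+0.9671, +0.2543)
  (0,1): δ = 132.03°  ·
  (0,2): δ = 29.90°  ✓
  (0,3): δ = 107.70°  ·
  (1,2): δ = 77.87°  ·
  (1,3): δ = 59.73°  ·
  (2,3): δ = 42.40°  ✓
antipodal pairs: 2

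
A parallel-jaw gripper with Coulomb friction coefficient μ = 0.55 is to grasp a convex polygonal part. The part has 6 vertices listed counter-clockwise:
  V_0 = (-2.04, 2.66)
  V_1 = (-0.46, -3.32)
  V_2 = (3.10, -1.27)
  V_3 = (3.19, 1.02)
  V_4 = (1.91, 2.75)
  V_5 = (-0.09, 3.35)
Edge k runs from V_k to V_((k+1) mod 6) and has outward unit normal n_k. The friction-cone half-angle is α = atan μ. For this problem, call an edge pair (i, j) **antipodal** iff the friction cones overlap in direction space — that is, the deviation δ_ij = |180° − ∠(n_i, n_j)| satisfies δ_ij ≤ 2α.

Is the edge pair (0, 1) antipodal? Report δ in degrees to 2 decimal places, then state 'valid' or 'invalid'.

α = atan 0.55 = 28.81°;  2α = 57.62°
edge 0: e_0 = (+1.58, -5.98);  n_0 = (-0.9668, -0.2554)
edge 1: e_1 = (+3.56, +2.05);  n_1 = (+0.4990, -0.8666)
∠(n_0, n_1) = 105.14°
δ = |180° − 105.14°| = 74.86°
74.86° > 2α = 57.62°  →  invalid

δ = 74.86°, invalid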